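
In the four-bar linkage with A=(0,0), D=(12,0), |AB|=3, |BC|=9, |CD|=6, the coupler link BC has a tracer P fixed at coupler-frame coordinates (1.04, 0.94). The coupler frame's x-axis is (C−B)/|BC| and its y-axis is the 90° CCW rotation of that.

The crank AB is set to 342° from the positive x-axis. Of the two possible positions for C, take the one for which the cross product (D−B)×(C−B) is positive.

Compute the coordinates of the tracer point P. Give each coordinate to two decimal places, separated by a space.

A=(0,0), D=(12.00,0)
B = A + 3.00·(cos342°, sin342°) = (2.8532, -0.9271)
|BD| = 9.1937
circle(B,9.00) ∩ circle(D,6.00): a=7.0442, h=5.6017
  candidates: C₊=(9.2966,5.3564) cross=51.501; C₋=(10.4263,-5.7899) cross=-51.501
  mode + wants cross > 0 → take C=(9.2966,5.3564) (cross=51.501)
ex = (C−B)/|BC| = (0.7159,0.6982); ey = (-0.6982,0.7159)
P = B + 1.04·ex + 0.94·ey = (2.9415,0.4720)

2.94 0.47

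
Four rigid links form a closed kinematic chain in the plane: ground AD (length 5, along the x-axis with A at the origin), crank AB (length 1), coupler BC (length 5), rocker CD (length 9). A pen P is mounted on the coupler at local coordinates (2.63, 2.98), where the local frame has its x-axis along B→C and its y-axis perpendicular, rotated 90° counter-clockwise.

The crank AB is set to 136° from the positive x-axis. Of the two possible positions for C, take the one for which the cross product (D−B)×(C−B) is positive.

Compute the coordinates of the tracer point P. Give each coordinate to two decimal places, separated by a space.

A=(0,0), D=(5.00,0)
B = A + 1.00·(cos136°, sin136°) = (-0.7193, 0.6947)
|BD| = 5.7614
circle(B,5.00) ∩ circle(D,9.00): a=-1.9793, h=4.5916
  candidates: C₊=(-2.1306,5.4914) cross=26.454; C₋=(-3.2378,-3.6248) cross=-26.454
  mode + wants cross > 0 → take C=(-2.1306,5.4914) (cross=26.454)
ex = (C−B)/|BC| = (-0.2822,0.9593); ey = (-0.9593,-0.2822)
P = B + 2.63·ex + 2.98·ey = (-4.3205,2.3766)

-4.32 2.38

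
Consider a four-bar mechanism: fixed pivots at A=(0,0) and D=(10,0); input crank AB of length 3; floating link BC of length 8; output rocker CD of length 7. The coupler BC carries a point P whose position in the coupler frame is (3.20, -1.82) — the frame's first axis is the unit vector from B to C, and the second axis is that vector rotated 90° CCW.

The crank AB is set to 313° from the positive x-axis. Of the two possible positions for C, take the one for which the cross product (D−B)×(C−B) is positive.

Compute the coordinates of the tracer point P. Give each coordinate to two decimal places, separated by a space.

A=(0,0), D=(10.00,0)
B = A + 3.00·(cos313°, sin313°) = (2.0460, -2.1941)
|BD| = 8.2511
circle(B,8.00) ∩ circle(D,7.00): a=5.0345, h=6.2172
  candidates: C₊=(5.2460,5.1381) cross=51.299; C₋=(8.5525,-6.8487) cross=-51.299
  mode + wants cross > 0 → take C=(5.2460,5.1381) (cross=51.299)
ex = (C−B)/|BC| = (0.4000,0.9165); ey = (-0.9165,0.4000)
P = B + 3.20·ex + -1.82·ey = (4.9941,0.0108)

4.99 0.01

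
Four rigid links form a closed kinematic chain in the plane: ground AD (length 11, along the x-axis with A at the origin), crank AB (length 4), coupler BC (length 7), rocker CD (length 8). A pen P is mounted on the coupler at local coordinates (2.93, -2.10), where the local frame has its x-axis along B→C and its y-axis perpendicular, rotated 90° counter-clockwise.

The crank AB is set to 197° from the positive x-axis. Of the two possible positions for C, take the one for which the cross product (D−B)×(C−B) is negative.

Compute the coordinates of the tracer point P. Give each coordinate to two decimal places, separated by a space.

A=(0,0), D=(11.00,0)
B = A + 4.00·(cos197°, sin197°) = (-3.8252, -1.1695)
|BD| = 14.8713
circle(B,7.00) ∩ circle(D,8.00): a=6.9313, h=0.9782
  candidates: C₊=(3.0077,0.3508) cross=14.548; C₋=(3.1616,-1.5996) cross=-14.548
  mode - wants cross < 0 → take C=(3.1616,-1.5996) (cross=-14.548)
ex = (C−B)/|BC| = (0.9981,-0.0614); ey = (0.0614,0.9981)
P = B + 2.93·ex + -2.10·ey = (-1.0298,-3.4456)

-1.03 -3.45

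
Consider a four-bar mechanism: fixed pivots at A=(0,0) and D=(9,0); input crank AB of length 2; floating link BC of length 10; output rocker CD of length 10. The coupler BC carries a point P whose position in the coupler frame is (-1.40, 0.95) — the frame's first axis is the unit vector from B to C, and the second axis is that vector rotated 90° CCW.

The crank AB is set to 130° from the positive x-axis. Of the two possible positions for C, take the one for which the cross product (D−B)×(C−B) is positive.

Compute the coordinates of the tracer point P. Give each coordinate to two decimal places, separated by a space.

-2.91 1.06

A=(0,0), D=(9.00,0)
B = A + 2.00·(cos130°, sin130°) = (-1.2856, 1.5321)
|BD| = 10.3991
circle(B,10.00) ∩ circle(D,10.00): a=5.1995, h=8.5420
  candidates: C₊=(5.1157,9.2148) cross=88.828; C₋=(2.5987,-7.6827) cross=-88.828
  mode + wants cross > 0 → take C=(5.1157,9.2148) (cross=88.828)
ex = (C−B)/|BC| = (0.6401,0.7683); ey = (-0.7683,0.6401)
P = B + -1.40·ex + 0.95·ey = (-2.9116,1.0646)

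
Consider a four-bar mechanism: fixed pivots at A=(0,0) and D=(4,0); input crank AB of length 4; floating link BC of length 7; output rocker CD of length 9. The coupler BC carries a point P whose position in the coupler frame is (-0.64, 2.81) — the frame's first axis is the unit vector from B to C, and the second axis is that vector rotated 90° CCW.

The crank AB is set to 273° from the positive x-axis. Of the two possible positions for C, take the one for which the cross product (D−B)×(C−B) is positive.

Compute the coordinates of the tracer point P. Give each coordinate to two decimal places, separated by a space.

A=(0,0), D=(4.00,0)
B = A + 4.00·(cos273°, sin273°) = (0.2093, -3.9945)
|BD| = 5.5068
circle(B,7.00) ∩ circle(D,9.00): a=-0.1521, h=6.9983
  candidates: C₊=(-4.9718,0.7125) cross=38.539; C₋=(5.1811,-8.9222) cross=-38.539
  mode + wants cross > 0 → take C=(-4.9718,0.7125) (cross=38.539)
ex = (C−B)/|BC| = (-0.7402,0.6724); ey = (-0.6724,-0.7402)
P = B + -0.64·ex + 2.81·ey = (-1.2065,-6.5047)

-1.21 -6.50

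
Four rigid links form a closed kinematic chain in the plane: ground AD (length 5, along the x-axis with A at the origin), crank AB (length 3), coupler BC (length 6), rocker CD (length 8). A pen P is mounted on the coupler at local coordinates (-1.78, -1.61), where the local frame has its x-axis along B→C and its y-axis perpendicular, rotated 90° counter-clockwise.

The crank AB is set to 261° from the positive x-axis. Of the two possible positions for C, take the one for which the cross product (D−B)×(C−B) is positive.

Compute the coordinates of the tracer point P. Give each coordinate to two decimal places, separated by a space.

A=(0,0), D=(5.00,0)
B = A + 3.00·(cos261°, sin261°) = (-0.4693, -2.9631)
|BD| = 6.2204
circle(B,6.00) ∩ circle(D,8.00): a=0.8595, h=5.9381
  candidates: C₊=(-2.5422,2.6675) cross=36.937; C₋=(3.1150,-7.7748) cross=-36.937
  mode + wants cross > 0 → take C=(-2.5422,2.6675) (cross=36.937)
ex = (C−B)/|BC| = (-0.3455,0.9384); ey = (-0.9384,-0.3455)
P = B + -1.78·ex + -1.61·ey = (1.6565,-4.0772)

1.66 -4.08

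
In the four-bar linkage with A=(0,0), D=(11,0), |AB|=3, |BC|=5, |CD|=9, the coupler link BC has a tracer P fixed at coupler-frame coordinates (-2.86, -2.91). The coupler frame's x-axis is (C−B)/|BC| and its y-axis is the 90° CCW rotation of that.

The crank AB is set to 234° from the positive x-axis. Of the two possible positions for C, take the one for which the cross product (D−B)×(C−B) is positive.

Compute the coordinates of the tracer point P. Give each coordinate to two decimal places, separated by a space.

-2.05 -6.50

A=(0,0), D=(11.00,0)
B = A + 3.00·(cos234°, sin234°) = (-1.7634, -2.4271)
|BD| = 12.9921
circle(B,5.00) ∩ circle(D,9.00): a=4.3409, h=2.4813
  candidates: C₊=(2.0376,0.8215) cross=32.237; C₋=(2.9646,-4.0537) cross=-32.237
  mode + wants cross > 0 → take C=(2.0376,0.8215) (cross=32.237)
ex = (C−B)/|BC| = (0.7602,0.6497); ey = (-0.6497,0.7602)
P = B + -2.86·ex + -2.91·ey = (-2.0468,-6.4974)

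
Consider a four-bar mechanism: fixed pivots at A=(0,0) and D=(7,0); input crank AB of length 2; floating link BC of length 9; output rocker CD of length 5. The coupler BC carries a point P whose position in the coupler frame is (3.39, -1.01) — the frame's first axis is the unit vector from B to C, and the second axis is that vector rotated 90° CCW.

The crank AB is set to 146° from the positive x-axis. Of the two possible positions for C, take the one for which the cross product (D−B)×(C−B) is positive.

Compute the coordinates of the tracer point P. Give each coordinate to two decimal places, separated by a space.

1.84 1.66

A=(0,0), D=(7.00,0)
B = A + 2.00·(cos146°, sin146°) = (-1.6581, 1.1184)
|BD| = 8.7300
circle(B,9.00) ∩ circle(D,5.00): a=7.5723, h=4.8641
  candidates: C₊=(6.4750,4.9724) cross=42.464; C₋=(5.2287,-4.6757) cross=-42.464
  mode + wants cross > 0 → take C=(6.4750,4.9724) (cross=42.464)
ex = (C−B)/|BC| = (0.9037,0.4282); ey = (-0.4282,0.9037)
P = B + 3.39·ex + -1.01·ey = (1.8379,1.6573)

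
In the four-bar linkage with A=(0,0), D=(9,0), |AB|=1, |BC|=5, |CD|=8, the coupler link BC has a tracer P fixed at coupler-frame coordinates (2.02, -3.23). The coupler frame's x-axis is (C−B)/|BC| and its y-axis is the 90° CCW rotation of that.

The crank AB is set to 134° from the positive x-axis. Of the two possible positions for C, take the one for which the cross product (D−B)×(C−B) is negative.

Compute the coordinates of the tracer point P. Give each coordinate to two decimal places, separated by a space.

-2.45 -2.66

A=(0,0), D=(9.00,0)
B = A + 1.00·(cos134°, sin134°) = (-0.6947, 0.7193)
|BD| = 9.7213
circle(B,5.00) ∩ circle(D,8.00): a=2.8548, h=4.1049
  candidates: C₊=(2.4560,4.6018) cross=39.905; C₋=(1.8485,-3.5856) cross=-39.905
  mode - wants cross < 0 → take C=(1.8485,-3.5856) (cross=-39.905)
ex = (C−B)/|BC| = (0.5086,-0.8610); ey = (0.8610,0.5086)
P = B + 2.02·ex + -3.23·ey = (-2.4482,-2.6627)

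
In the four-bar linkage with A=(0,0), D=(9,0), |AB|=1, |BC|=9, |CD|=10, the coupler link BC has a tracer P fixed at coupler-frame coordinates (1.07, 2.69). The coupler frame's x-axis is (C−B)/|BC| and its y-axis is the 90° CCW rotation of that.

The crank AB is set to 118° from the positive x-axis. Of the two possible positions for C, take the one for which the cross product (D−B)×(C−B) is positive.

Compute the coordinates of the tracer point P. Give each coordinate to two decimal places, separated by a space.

-2.26 3.15

A=(0,0), D=(9.00,0)
B = A + 1.00·(cos118°, sin118°) = (-0.4695, 0.8829)
|BD| = 9.5105
circle(B,9.00) ∩ circle(D,10.00): a=3.7564, h=8.1786
  candidates: C₊=(4.0300,8.6775) cross=77.783; C₋=(2.5114,-7.6091) cross=-77.783
  mode + wants cross > 0 → take C=(4.0300,8.6775) (cross=77.783)
ex = (C−B)/|BC| = (0.4999,0.8661); ey = (-0.8661,0.4999)
P = B + 1.07·ex + 2.69·ey = (-2.2642,3.1545)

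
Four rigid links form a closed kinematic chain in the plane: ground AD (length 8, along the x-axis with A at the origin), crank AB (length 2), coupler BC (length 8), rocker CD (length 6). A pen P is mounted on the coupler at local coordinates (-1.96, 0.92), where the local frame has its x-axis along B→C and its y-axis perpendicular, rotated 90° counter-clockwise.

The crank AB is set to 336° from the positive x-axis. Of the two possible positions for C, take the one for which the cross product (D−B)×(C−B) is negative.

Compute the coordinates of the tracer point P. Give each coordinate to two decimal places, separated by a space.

A=(0,0), D=(8.00,0)
B = A + 2.00·(cos336°, sin336°) = (1.8271, -0.8135)
|BD| = 6.2263
circle(B,8.00) ∩ circle(D,6.00): a=5.3617, h=5.9374
  candidates: C₊=(6.3671,5.7735) cross=36.968; C₋=(7.9185,-5.9994) cross=-36.968
  mode - wants cross < 0 → take C=(7.9185,-5.9994) (cross=-36.968)
ex = (C−B)/|BC| = (0.7614,-0.6482); ey = (0.6482,0.7614)
P = B + -1.96·ex + 0.92·ey = (0.9311,1.1576)

0.93 1.16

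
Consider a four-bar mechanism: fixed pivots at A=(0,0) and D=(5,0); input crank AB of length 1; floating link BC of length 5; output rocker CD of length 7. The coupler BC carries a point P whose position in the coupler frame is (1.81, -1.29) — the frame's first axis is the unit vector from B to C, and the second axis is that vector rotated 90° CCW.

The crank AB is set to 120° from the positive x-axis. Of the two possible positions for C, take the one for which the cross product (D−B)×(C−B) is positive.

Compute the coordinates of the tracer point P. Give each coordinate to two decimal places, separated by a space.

1.24 2.25

A=(0,0), D=(5.00,0)
B = A + 1.00·(cos120°, sin120°) = (-0.5000, 0.8660)
|BD| = 5.5678
circle(B,5.00) ∩ circle(D,7.00): a=0.6286, h=4.9603
  candidates: C₊=(0.8925,5.6682) cross=27.618; C₋=(-0.6506,-4.1317) cross=-27.618
  mode + wants cross > 0 → take C=(0.8925,5.6682) (cross=27.618)
ex = (C−B)/|BC| = (0.2785,0.9604); ey = (-0.9604,0.2785)
P = B + 1.81·ex + -1.29·ey = (1.2431,2.2451)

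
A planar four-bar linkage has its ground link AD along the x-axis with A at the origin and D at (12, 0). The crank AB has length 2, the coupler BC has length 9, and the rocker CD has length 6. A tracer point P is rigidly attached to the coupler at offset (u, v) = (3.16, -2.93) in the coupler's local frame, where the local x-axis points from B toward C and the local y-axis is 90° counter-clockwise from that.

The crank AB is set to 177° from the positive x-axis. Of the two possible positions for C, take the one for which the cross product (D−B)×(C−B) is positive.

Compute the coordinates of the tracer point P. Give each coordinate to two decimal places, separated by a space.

1.87 -1.80

A=(0,0), D=(12.00,0)
B = A + 2.00·(cos177°, sin177°) = (-1.9973, 0.1047)
|BD| = 13.9977
circle(B,9.00) ∩ circle(D,6.00): a=8.6062, h=2.6330
  candidates: C₊=(6.6284,2.6732) cross=36.856; C₋=(6.5890,-2.5926) cross=-36.856
  mode + wants cross > 0 → take C=(6.6284,2.6732) (cross=36.856)
ex = (C−B)/|BC| = (0.9584,0.2854); ey = (-0.2854,0.9584)
P = B + 3.16·ex + -2.93·ey = (1.8675,-1.8016)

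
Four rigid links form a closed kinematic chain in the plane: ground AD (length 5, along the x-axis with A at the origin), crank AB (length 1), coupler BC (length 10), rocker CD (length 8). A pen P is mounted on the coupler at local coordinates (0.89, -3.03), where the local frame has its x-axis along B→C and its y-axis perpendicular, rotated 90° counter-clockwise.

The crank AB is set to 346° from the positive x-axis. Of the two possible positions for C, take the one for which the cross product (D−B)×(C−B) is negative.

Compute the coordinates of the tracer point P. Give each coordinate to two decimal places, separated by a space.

-0.60 -2.98

A=(0,0), D=(5.00,0)
B = A + 1.00·(cos346°, sin346°) = (0.9703, -0.2419)
|BD| = 4.0370
circle(B,10.00) ∩ circle(D,8.00): a=6.4773, h=7.6187
  candidates: C₊=(6.9794,7.7513) cross=30.756; C₋=(7.8925,-7.4588) cross=-30.756
  mode - wants cross < 0 → take C=(7.8925,-7.4588) (cross=-30.756)
ex = (C−B)/|BC| = (0.6922,-0.7217); ey = (0.7217,0.6922)
P = B + 0.89·ex + -3.03·ey = (-0.6003,-2.9817)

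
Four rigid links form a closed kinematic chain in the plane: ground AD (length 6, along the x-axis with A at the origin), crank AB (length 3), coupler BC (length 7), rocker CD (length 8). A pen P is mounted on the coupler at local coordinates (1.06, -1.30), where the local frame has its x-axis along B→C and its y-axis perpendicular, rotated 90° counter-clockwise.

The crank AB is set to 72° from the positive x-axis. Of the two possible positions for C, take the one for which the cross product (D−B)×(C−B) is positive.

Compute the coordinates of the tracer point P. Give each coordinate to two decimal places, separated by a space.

2.60 2.75

A=(0,0), D=(6.00,0)
B = A + 3.00·(cos72°, sin72°) = (0.9271, 2.8532)
|BD| = 5.8203
circle(B,7.00) ∩ circle(D,8.00): a=1.6215, h=6.8096
  candidates: C₊=(5.6785,7.9935) cross=39.634; C₋=(-0.9978,-3.8770) cross=-39.634
  mode + wants cross > 0 → take C=(5.6785,7.9935) (cross=39.634)
ex = (C−B)/|BC| = (0.6788,0.7343); ey = (-0.7343,0.6788)
P = B + 1.06·ex + -1.30·ey = (2.6012,2.7491)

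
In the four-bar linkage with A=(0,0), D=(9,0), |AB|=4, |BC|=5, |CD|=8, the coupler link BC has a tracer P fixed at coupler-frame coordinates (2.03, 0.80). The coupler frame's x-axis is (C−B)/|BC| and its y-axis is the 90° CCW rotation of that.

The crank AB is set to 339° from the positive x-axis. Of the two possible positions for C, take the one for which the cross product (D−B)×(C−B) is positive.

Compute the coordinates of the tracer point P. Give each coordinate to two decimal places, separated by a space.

A=(0,0), D=(9.00,0)
B = A + 4.00·(cos339°, sin339°) = (3.7343, -1.4335)
|BD| = 5.4573
circle(B,5.00) ∩ circle(D,8.00): a=-0.8445, h=4.9282
  candidates: C₊=(1.6250,3.0998) cross=26.894; C₋=(4.2139,-6.4104) cross=-26.894
  mode + wants cross > 0 → take C=(1.6250,3.0998) (cross=26.894)
ex = (C−B)/|BC| = (-0.4219,0.9067); ey = (-0.9067,-0.4219)
P = B + 2.03·ex + 0.80·ey = (2.1526,0.0695)

2.15 0.07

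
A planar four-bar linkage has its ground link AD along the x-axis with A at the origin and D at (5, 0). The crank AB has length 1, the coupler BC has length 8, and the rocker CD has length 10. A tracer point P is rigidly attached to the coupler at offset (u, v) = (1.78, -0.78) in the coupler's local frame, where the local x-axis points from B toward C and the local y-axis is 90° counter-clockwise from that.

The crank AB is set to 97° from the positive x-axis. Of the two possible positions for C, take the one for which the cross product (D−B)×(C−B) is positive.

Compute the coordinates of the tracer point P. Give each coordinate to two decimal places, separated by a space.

0.81 2.70

A=(0,0), D=(5.00,0)
B = A + 1.00·(cos97°, sin97°) = (-0.1219, 0.9925)
|BD| = 5.2172
circle(B,8.00) ∩ circle(D,10.00): a=-0.8416, h=7.9556
  candidates: C₊=(0.5654,8.9630) cross=41.506; C₋=(-2.4616,-6.6577) cross=-41.506
  mode + wants cross > 0 → take C=(0.5654,8.9630) (cross=41.506)
ex = (C−B)/|BC| = (0.0859,0.9963); ey = (-0.9963,0.0859)
P = B + 1.78·ex + -0.78·ey = (0.8082,2.6990)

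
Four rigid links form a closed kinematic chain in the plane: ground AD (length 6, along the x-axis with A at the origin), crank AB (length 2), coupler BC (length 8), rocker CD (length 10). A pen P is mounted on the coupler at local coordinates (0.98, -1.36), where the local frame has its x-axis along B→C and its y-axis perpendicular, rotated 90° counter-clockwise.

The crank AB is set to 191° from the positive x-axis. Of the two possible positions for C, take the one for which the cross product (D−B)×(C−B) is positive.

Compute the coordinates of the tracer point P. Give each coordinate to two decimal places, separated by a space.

A=(0,0), D=(6.00,0)
B = A + 2.00·(cos191°, sin191°) = (-1.9633, -0.3816)
|BD| = 7.9724
circle(B,8.00) ∩ circle(D,10.00): a=1.7284, h=7.8111
  candidates: C₊=(-0.6107,7.5032) cross=62.273; C₋=(0.1371,-8.1010) cross=-62.273
  mode + wants cross > 0 → take C=(-0.6107,7.5032) (cross=62.273)
ex = (C−B)/|BC| = (0.1691,0.9856); ey = (-0.9856,0.1691)
P = B + 0.98·ex + -1.36·ey = (-0.4571,0.3543)

-0.46 0.35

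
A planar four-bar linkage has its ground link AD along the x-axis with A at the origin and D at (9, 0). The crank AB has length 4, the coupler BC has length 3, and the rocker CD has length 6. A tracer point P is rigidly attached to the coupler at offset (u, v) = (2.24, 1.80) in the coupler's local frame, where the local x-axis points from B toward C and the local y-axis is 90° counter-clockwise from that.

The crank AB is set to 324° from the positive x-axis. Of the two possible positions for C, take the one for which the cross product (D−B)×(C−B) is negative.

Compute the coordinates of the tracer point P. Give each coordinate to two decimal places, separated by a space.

A=(0,0), D=(9.00,0)
B = A + 4.00·(cos324°, sin324°) = (3.2361, -2.3511)
|BD| = 6.2250
circle(B,3.00) ∩ circle(D,6.00): a=0.9438, h=2.8477
  candidates: C₊=(3.0345,0.6421) cross=17.727; C₋=(5.1855,-4.6314) cross=-17.727
  mode - wants cross < 0 → take C=(5.1855,-4.6314) (cross=-17.727)
ex = (C−B)/|BC| = (0.6498,-0.7601); ey = (0.7601,0.6498)
P = B + 2.24·ex + 1.80·ey = (6.0598,-2.8841)

6.06 -2.88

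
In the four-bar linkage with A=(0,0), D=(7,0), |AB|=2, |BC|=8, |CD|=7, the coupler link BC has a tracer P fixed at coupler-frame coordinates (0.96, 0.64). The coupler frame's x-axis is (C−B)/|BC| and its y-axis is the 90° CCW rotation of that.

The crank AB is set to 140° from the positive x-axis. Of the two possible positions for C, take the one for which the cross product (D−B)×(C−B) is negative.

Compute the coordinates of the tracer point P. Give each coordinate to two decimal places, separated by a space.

-0.48 0.81

A=(0,0), D=(7.00,0)
B = A + 2.00·(cos140°, sin140°) = (-1.5321, 1.2856)
|BD| = 8.6284
circle(B,8.00) ∩ circle(D,7.00): a=5.1834, h=6.0936
  candidates: C₊=(4.5014,6.5389) cross=52.578; C₋=(2.6856,-5.5123) cross=-52.578
  mode - wants cross < 0 → take C=(2.6856,-5.5123) (cross=-52.578)
ex = (C−B)/|BC| = (0.5272,-0.8497); ey = (0.8497,0.5272)
P = B + 0.96·ex + 0.64·ey = (-0.4821,0.8072)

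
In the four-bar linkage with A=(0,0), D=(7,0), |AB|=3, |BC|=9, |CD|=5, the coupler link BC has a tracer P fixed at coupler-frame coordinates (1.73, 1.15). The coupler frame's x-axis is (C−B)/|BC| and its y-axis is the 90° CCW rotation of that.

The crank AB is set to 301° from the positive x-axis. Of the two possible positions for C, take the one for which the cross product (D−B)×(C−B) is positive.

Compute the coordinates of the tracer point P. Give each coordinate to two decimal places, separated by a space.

A=(0,0), D=(7.00,0)
B = A + 3.00·(cos301°, sin301°) = (1.5451, -2.5715)
|BD| = 6.0306
circle(B,9.00) ∩ circle(D,5.00): a=7.6583, h=4.7277
  candidates: C₊=(6.4564,4.9704) cross=28.511; C₋=(10.4882,-3.5823) cross=-28.511
  mode + wants cross > 0 → take C=(6.4564,4.9704) (cross=28.511)
ex = (C−B)/|BC| = (0.5457,0.8380); ey = (-0.8380,0.5457)
P = B + 1.73·ex + 1.15·ey = (1.5255,-0.4942)

1.53 -0.49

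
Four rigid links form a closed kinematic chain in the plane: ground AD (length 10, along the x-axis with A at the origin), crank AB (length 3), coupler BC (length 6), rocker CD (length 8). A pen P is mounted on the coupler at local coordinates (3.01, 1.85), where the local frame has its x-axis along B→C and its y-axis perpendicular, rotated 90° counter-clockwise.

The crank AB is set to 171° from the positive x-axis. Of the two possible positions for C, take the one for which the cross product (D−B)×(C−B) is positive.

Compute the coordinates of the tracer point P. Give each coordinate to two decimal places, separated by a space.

A=(0,0), D=(10.00,0)
B = A + 3.00·(cos171°, sin171°) = (-2.9631, 0.4693)
|BD| = 12.9716
circle(B,6.00) ∩ circle(D,8.00): a=5.4065, h=2.6019
  candidates: C₊=(2.5340,2.8739) cross=33.751; C₋=(2.3458,-2.3265) cross=-33.751
  mode + wants cross > 0 → take C=(2.5340,2.8739) (cross=33.751)
ex = (C−B)/|BC| = (0.9162,0.4008); ey = (-0.4008,0.9162)
P = B + 3.01·ex + 1.85·ey = (-0.9468,3.3705)

-0.95 3.37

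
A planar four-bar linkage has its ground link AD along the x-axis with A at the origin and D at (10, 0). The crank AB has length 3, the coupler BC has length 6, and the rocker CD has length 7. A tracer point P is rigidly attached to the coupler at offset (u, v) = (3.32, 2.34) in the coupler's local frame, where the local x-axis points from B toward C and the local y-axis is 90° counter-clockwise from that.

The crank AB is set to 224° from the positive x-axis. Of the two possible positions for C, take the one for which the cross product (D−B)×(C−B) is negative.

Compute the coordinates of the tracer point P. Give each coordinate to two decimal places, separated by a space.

A=(0,0), D=(10.00,0)
B = A + 3.00·(cos224°, sin224°) = (-2.1580, -2.0840)
|BD| = 12.3353
circle(B,6.00) ∩ circle(D,7.00): a=5.6407, h=2.0451
  candidates: C₊=(3.0561,0.8846) cross=25.226; C₋=(3.7471,-3.1467) cross=-25.226
  mode - wants cross < 0 → take C=(3.7471,-3.1467) (cross=-25.226)
ex = (C−B)/|BC| = (0.9842,-0.1771); ey = (0.1771,0.9842)
P = B + 3.32·ex + 2.34·ey = (1.5239,-0.3690)

1.52 -0.37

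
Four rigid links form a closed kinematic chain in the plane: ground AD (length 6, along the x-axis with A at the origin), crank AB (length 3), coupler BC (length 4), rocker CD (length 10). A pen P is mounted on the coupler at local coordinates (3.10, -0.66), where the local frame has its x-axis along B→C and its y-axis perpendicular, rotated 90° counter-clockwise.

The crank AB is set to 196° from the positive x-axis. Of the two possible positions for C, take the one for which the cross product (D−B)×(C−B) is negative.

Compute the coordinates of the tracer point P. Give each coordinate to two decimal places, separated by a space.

-3.45 -3.95

A=(0,0), D=(6.00,0)
B = A + 3.00·(cos196°, sin196°) = (-2.8838, -0.8269)
|BD| = 8.9222
circle(B,4.00) ∩ circle(D,10.00): a=-0.2463, h=3.9924
  candidates: C₊=(-3.4990,3.1255) cross=35.621; C₋=(-2.7590,-4.8250) cross=-35.621
  mode - wants cross < 0 → take C=(-2.7590,-4.8250) (cross=-35.621)
ex = (C−B)/|BC| = (0.0312,-0.9995); ey = (0.9995,0.0312)
P = B + 3.10·ex + -0.66·ey = (-3.4467,-3.9460)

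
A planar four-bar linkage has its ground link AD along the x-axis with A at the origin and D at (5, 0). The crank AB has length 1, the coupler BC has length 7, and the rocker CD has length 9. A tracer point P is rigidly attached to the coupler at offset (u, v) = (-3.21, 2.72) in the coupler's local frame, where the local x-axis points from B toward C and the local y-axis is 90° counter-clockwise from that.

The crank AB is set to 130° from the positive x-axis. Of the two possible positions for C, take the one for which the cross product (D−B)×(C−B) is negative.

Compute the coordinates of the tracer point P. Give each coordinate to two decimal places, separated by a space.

A=(0,0), D=(5.00,0)
B = A + 1.00·(cos130°, sin130°) = (-0.6428, 0.7660)
|BD| = 5.6945
circle(B,7.00) ∩ circle(D,9.00): a=0.0376, h=6.9999
  candidates: C₊=(0.3361,7.6973) cross=39.861; C₋=(-1.5472,-6.1753) cross=-39.861
  mode - wants cross < 0 → take C=(-1.5472,-6.1753) (cross=-39.861)
ex = (C−B)/|BC| = (-0.1292,-0.9916); ey = (0.9916,-0.1292)
P = B + -3.21·ex + 2.72·ey = (2.4692,3.5977)

2.47 3.60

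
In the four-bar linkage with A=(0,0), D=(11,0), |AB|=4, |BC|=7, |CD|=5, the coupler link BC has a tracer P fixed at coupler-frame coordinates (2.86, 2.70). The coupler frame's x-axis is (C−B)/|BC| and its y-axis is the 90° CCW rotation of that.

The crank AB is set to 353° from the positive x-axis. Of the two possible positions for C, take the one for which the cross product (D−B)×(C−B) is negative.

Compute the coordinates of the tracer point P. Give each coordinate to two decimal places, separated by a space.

A=(0,0), D=(11.00,0)
B = A + 4.00·(cos353°, sin353°) = (3.9702, -0.4875)
|BD| = 7.0467
circle(B,7.00) ∩ circle(D,5.00): a=5.2263, h=4.6568
  candidates: C₊=(8.8618,4.5197) cross=32.815; C₋=(9.5061,-4.7716) cross=-32.815
  mode - wants cross < 0 → take C=(9.5061,-4.7716) (cross=-32.815)
ex = (C−B)/|BC| = (0.7908,-0.6120); ey = (0.6120,0.7908)
P = B + 2.86·ex + 2.70·ey = (7.8844,-0.1026)

7.88 -0.10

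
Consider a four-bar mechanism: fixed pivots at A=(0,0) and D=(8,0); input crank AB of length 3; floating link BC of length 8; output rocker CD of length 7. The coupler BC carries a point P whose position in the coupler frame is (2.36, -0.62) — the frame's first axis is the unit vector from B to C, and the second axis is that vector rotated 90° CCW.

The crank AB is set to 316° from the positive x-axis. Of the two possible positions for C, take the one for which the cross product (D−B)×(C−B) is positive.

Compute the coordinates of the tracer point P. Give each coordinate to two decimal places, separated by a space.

3.29 0.08

A=(0,0), D=(8.00,0)
B = A + 3.00·(cos316°, sin316°) = (2.1580, -2.0840)
|BD| = 6.2026
circle(B,8.00) ∩ circle(D,7.00): a=4.3105, h=6.7394
  candidates: C₊=(3.9535,5.7119) cross=41.802; C₋=(8.4823,-6.9834) cross=-41.802
  mode + wants cross > 0 → take C=(3.9535,5.7119) (cross=41.802)
ex = (C−B)/|BC| = (0.2244,0.9745); ey = (-0.9745,0.2244)
P = B + 2.36·ex + -0.62·ey = (3.2919,0.0767)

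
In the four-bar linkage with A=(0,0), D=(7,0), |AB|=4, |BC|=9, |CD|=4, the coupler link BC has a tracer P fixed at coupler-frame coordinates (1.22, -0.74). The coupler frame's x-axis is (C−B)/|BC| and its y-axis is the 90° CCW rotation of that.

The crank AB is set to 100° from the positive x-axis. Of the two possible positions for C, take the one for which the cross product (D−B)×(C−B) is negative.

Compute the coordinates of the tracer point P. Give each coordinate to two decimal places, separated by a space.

-0.56 2.52

A=(0,0), D=(7.00,0)
B = A + 4.00·(cos100°, sin100°) = (-0.6946, 3.9392)
|BD| = 8.6443
circle(B,9.00) ∩ circle(D,4.00): a=8.0819, h=3.9603
  candidates: C₊=(8.3040,3.7815) cross=34.234; C₋=(4.6946,-3.2688) cross=-34.234
  mode - wants cross < 0 → take C=(4.6946,-3.2688) (cross=-34.234)
ex = (C−B)/|BC| = (0.5988,-0.8009); ey = (0.8009,0.5988)
P = B + 1.22·ex + -0.74·ey = (-0.5567,2.5190)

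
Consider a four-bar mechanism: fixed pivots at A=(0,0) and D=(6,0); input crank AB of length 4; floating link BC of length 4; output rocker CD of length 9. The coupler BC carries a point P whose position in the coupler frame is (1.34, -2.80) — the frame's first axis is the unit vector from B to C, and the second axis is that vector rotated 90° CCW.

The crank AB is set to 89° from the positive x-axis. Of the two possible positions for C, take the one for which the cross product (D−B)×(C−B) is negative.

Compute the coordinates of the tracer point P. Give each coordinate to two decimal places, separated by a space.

-2.80 5.18

A=(0,0), D=(6.00,0)
B = A + 4.00·(cos89°, sin89°) = (0.0698, 3.9994)
|BD| = 7.1528
circle(B,4.00) ∩ circle(D,9.00): a=-0.9673, h=3.8813
  candidates: C₊=(1.4380,7.7581) cross=27.762; C₋=(-2.9023,1.3224) cross=-27.762
  mode - wants cross < 0 → take C=(-2.9023,1.3224) (cross=-27.762)
ex = (C−B)/|BC| = (-0.7430,-0.6693); ey = (0.6693,-0.7430)
P = B + 1.34·ex + -2.80·ey = (-2.7998,5.1831)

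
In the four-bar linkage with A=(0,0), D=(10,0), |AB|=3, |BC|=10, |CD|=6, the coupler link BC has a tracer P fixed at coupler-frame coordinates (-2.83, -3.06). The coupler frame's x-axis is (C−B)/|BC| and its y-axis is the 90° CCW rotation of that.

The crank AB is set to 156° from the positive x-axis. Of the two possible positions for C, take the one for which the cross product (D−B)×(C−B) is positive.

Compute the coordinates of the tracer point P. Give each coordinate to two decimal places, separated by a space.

A=(0,0), D=(10.00,0)
B = A + 3.00·(cos156°, sin156°) = (-2.7406, 1.2202)
|BD| = 12.7989
circle(B,10.00) ∩ circle(D,6.00): a=8.8997, h=4.5602
  candidates: C₊=(6.5533,4.9112) cross=58.366; C₋=(5.6837,-4.1677) cross=-58.366
  mode + wants cross > 0 → take C=(6.5533,4.9112) (cross=58.366)
ex = (C−B)/|BC| = (0.9294,0.3691); ey = (-0.3691,0.9294)
P = B + -2.83·ex + -3.06·ey = (-4.2414,-2.6683)

-4.24 -2.67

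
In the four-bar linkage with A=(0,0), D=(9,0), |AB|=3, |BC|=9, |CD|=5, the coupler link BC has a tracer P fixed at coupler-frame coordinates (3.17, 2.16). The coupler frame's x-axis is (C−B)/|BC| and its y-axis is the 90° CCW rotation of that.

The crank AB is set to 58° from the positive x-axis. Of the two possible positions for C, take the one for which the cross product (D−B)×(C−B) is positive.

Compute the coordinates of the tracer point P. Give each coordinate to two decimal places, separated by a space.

4.11 5.44

A=(0,0), D=(9.00,0)
B = A + 3.00·(cos58°, sin58°) = (1.5898, 2.5441)
|BD| = 7.8348
circle(B,9.00) ∩ circle(D,5.00): a=7.4912, h=4.9882
  candidates: C₊=(10.2948,4.8294) cross=39.081; C₋=(7.0552,-4.6063) cross=-39.081
  mode + wants cross > 0 → take C=(10.2948,4.8294) (cross=39.081)
ex = (C−B)/|BC| = (0.9672,0.2539); ey = (-0.2539,0.9672)
P = B + 3.17·ex + 2.16·ey = (4.1074,5.4383)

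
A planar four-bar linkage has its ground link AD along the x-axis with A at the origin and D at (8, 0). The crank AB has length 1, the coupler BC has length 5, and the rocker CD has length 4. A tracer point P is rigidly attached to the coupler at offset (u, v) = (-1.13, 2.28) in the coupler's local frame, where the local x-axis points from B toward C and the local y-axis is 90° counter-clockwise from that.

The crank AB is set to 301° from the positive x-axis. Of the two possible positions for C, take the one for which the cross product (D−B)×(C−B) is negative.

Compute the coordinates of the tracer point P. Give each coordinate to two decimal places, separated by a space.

0.35 1.68

A=(0,0), D=(8.00,0)
B = A + 1.00·(cos301°, sin301°) = (0.5150, -0.8572)
|BD| = 7.5339
circle(B,5.00) ∩ circle(D,4.00): a=4.3642, h=2.4400
  candidates: C₊=(4.5733,2.0635) cross=18.382; C₋=(5.1285,-2.7847) cross=-18.382
  mode - wants cross < 0 → take C=(5.1285,-2.7847) (cross=-18.382)
ex = (C−B)/|BC| = (0.9227,-0.3855); ey = (0.3855,0.9227)
P = B + -1.13·ex + 2.28·ey = (0.3514,1.6822)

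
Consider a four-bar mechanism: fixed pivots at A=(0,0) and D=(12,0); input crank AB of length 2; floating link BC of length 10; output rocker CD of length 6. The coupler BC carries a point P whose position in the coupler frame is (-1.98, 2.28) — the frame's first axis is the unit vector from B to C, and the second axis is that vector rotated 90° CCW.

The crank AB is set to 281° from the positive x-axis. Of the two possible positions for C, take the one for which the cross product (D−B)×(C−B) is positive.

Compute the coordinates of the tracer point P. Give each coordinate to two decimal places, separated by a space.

-2.60 -1.50

A=(0,0), D=(12.00,0)
B = A + 2.00·(cos281°, sin281°) = (0.3816, -1.9633)
|BD| = 11.7831
circle(B,10.00) ∩ circle(D,6.00): a=8.6073, h=5.0906
  candidates: C₊=(8.0204,4.4903) cross=59.983; C₋=(9.7168,-5.5486) cross=-59.983
  mode + wants cross > 0 → take C=(8.0204,4.4903) (cross=59.983)
ex = (C−B)/|BC| = (0.7639,0.6454); ey = (-0.6454,0.7639)
P = B + -1.98·ex + 2.28·ey = (-2.6023,-1.4994)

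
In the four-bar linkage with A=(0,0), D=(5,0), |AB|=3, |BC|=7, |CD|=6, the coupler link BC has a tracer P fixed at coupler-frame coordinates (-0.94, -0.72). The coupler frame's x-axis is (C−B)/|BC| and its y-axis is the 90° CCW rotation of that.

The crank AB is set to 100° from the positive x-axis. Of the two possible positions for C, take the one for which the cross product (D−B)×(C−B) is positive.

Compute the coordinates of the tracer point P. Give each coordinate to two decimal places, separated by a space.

A=(0,0), D=(5.00,0)
B = A + 3.00·(cos100°, sin100°) = (-0.5209, 2.9544)
|BD| = 6.2617
circle(B,7.00) ∩ circle(D,6.00): a=4.1689, h=5.6232
  candidates: C₊=(5.8079,5.9454) cross=35.211; C₋=(0.5016,-3.9705) cross=-35.211
  mode + wants cross > 0 → take C=(5.8079,5.9454) (cross=35.211)
ex = (C−B)/|BC| = (0.9041,0.4273); ey = (-0.4273,0.9041)
P = B + -0.94·ex + -0.72·ey = (-1.0632,1.9018)

-1.06 1.90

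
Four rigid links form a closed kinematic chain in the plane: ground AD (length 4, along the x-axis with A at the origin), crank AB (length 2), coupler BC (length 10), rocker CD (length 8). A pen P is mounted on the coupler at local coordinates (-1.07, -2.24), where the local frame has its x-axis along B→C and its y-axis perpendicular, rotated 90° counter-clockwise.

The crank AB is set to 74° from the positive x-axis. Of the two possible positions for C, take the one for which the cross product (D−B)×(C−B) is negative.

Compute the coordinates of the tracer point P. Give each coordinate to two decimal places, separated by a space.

A=(0,0), D=(4.00,0)
B = A + 2.00·(cos74°, sin74°) = (0.5513, 1.9225)
|BD| = 3.9484
circle(B,10.00) ∩ circle(D,8.00): a=6.5330, h=7.5710
  candidates: C₊=(9.9439,5.3544) cross=29.893; C₋=(2.5711,-7.8714) cross=-29.893
  mode - wants cross < 0 → take C=(2.5711,-7.8714) (cross=-29.893)
ex = (C−B)/|BC| = (0.2020,-0.9794); ey = (0.9794,0.2020)
P = B + -1.07·ex + -2.24·ey = (-1.8587,2.5180)

-1.86 2.52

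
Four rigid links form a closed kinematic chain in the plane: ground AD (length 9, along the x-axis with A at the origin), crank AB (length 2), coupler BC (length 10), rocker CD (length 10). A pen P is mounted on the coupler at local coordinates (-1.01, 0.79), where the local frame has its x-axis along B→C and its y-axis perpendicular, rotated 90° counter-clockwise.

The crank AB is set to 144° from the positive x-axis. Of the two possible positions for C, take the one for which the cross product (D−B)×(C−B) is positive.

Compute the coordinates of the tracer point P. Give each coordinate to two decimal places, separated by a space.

-2.87 0.88

A=(0,0), D=(9.00,0)
B = A + 2.00·(cos144°, sin144°) = (-1.6180, 1.1756)
|BD| = 10.6829
circle(B,10.00) ∩ circle(D,10.00): a=5.3415, h=8.4539
  candidates: C₊=(4.6213,8.9904) cross=90.313; C₋=(2.7607,-7.8148) cross=-90.313
  mode + wants cross > 0 → take C=(4.6213,8.9904) (cross=90.313)
ex = (C−B)/|BC| = (0.6239,0.7815); ey = (-0.7815,0.6239)
P = B + -1.01·ex + 0.79·ey = (-2.8656,0.8792)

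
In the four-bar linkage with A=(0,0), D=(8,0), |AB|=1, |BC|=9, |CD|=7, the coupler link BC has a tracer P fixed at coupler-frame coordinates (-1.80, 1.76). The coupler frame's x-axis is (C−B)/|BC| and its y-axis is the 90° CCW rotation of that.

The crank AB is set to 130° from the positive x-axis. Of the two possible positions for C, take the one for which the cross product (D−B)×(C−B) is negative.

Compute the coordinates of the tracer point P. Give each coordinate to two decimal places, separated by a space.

A=(0,0), D=(8.00,0)
B = A + 1.00·(cos130°, sin130°) = (-0.6428, 0.7660)
|BD| = 8.6767
circle(B,9.00) ∩ circle(D,7.00): a=6.1824, h=6.5405
  candidates: C₊=(6.0929,6.7352) cross=56.750; C₋=(4.9380,-6.2948) cross=-56.750
  mode - wants cross < 0 → take C=(4.9380,-6.2948) (cross=-56.750)
ex = (C−B)/|BC| = (0.6201,-0.7845); ey = (0.7845,0.6201)
P = B + -1.80·ex + 1.76·ey = (-0.3782,3.2696)

-0.38 3.27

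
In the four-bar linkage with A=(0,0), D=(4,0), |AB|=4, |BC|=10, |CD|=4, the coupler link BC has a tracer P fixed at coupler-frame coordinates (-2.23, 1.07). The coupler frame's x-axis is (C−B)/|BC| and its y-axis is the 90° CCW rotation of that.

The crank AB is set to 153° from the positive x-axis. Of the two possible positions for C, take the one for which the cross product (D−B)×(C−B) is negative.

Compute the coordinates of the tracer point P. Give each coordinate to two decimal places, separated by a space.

A=(0,0), D=(4.00,0)
B = A + 4.00·(cos153°, sin153°) = (-3.5640, 1.8160)
|BD| = 7.7790
circle(B,10.00) ∩ circle(D,4.00): a=9.2887, h=3.7042
  candidates: C₊=(6.3327,3.2494) cross=28.815; C₋=(4.6033,-3.9542) cross=-28.815
  mode - wants cross < 0 → take C=(4.6033,-3.9542) (cross=-28.815)
ex = (C−B)/|BC| = (0.8167,-0.5770); ey = (0.5770,0.8167)
P = B + -2.23·ex + 1.07·ey = (-4.7679,3.9766)

-4.77 3.98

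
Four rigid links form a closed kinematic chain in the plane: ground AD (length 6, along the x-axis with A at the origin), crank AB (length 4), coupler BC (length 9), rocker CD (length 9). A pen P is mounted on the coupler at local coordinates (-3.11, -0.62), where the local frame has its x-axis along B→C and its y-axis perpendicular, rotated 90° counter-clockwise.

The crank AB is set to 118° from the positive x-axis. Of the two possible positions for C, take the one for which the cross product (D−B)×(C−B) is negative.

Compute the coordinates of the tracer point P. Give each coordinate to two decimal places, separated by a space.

-2.74 6.58

A=(0,0), D=(6.00,0)
B = A + 4.00·(cos118°, sin118°) = (-1.8779, 3.5318)
|BD| = 8.6333
circle(B,9.00) ∩ circle(D,9.00): a=4.3167, h=7.8972
  candidates: C₊=(5.2917,8.9721) cross=68.180; C₋=(-1.1696,-5.4403) cross=-68.180
  mode - wants cross < 0 → take C=(-1.1696,-5.4403) (cross=-68.180)
ex = (C−B)/|BC| = (0.0787,-0.9969); ey = (0.9969,0.0787)
P = B + -3.11·ex + -0.62·ey = (-2.7407,6.5834)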